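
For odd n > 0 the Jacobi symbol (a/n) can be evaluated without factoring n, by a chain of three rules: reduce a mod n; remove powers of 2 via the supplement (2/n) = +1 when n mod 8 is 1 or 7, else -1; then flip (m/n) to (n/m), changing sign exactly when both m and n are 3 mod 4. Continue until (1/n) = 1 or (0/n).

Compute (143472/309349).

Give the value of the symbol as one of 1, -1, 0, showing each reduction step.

143472 = 2^4·8967; (2/309349) = -1 since 309349 mod 8 = 5, so (143472/309349) = (-1)^4·(8967/309349); sign now +1
reciprocity: (8967/309349) = +1·(309349/8967) since 8967 mod 4 = 3, 309349 mod 4 = 1; sign now +1
(309349/8967) = (4471/8967)   [reduce mod 8967]
reciprocity: (4471/8967) = -1·(8967/4471) since 4471 mod 4 = 3, 8967 mod 4 = 3; sign now -1
(8967/4471) = (25/4471)   [reduce mod 4471]
reciprocity: (25/4471) = +1·(4471/25) since 25 mod 4 = 1, 4471 mod 4 = 3; sign now -1
(4471/25) = (21/25)   [reduce mod 25]
reciprocity: (21/25) = +1·(25/21) since 21 mod 4 = 1, 25 mod 4 = 1; sign now -1
(25/21) = (4/21)   [reduce mod 21]
4 = 2^2·1; (2/21) = -1 since 21 mod 8 = 5, so (4/21) = (-1)^2·(1/21); sign now -1
(1/21) = 1; final value = sign = -1

-1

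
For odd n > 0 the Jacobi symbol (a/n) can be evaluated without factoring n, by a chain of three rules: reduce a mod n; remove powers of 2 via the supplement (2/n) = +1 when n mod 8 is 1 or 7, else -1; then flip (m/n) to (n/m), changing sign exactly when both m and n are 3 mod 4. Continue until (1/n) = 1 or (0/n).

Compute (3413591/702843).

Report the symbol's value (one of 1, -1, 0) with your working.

1

(3413591/702843): 3413591 mod 702843 = 602219, so (3413591/702843) = (602219/702843)
flip (602219/702843) -> (702843/602219): both odd, 602219 mod 4 = 3, 702843 mod 4 = 3, so the flip contributes -1; sign now -1
(702843/602219): 702843 mod 602219 = 100624, so (702843/602219) = (100624/602219)
factor out 2^4: 100624 = 2^4·6289; with 602219 mod 8 = 3, (2/602219) = -1; sign now -1; continue with (6289/602219)
flip (6289/602219) -> (602219/6289): both odd, 6289 mod 4 = 1, 602219 mod 4 = 3, so the flip contributes +1; sign now -1
(602219/6289): 602219 mod 6289 = 4764, so (602219/6289) = (4764/6289)
factor out 2^2: 4764 = 2^2·1191; with 6289 mod 8 = 1, (2/6289) = +1; sign now -1; continue with (1191/6289)
flip (1191/6289) -> (6289/1191): both odd, 1191 mod 4 = 3, 6289 mod 4 = 1, so the flip contributes +1; sign now -1
(6289/1191): 6289 mod 1191 = 334, so (6289/1191) = (334/1191)
factor out 2^1: 334 = 2^1·167; with 1191 mod 8 = 7, (2/1191) = +1; sign now -1; continue with (167/1191)
flip (167/1191) -> (1191/167): both odd, 167 mod 4 = 3, 1191 mod 4 = 3, so the flip contributes -1; sign now +1
(1191/167): 1191 mod 167 = 22, so (1191/167) = (22/167)
factor out 2^1: 22 = 2^1·11; with 167 mod 8 = 7, (2/167) = +1; sign now +1; continue with (11/167)
flip (11/167) -> (167/11): both odd, 11 mod 4 = 3, 167 mod 4 = 3, so the flip contributes -1; sign now -1
(167/11): 167 mod 11 = 2, so (167/11) = (2/11)
factor out 2^1: 2 = 2^1·1; with 11 mod 8 = 3, (2/11) = -1; sign now +1; continue with (1/11)
reached (1/11) = 1, so the symbol is +1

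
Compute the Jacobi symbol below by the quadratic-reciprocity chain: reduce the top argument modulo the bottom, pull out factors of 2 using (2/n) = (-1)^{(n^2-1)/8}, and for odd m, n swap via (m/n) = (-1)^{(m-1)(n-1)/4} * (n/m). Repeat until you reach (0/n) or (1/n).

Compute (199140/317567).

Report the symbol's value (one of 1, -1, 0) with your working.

199140 = 2^2·49785; (2/317567) = +1 since 317567 mod 8 = 7, so (199140/317567) = (+1)^2·(49785/317567); sign now +1
reciprocity: (49785/317567) = +1·(317567/49785) since 49785 mod 4 = 1, 317567 mod 4 = 3; sign now +1
(317567/49785) = (18857/49785)   [reduce mod 49785]
reciprocity: (18857/49785) = +1·(49785/18857) since 18857 mod 4 = 1, 49785 mod 4 = 1; sign now +1
(49785/18857) = (12071/18857)   [reduce mod 18857]
reciprocity: (12071/18857) = +1·(18857/12071) since 12071 mod 4 = 3, 18857 mod 4 = 1; sign now +1
(18857/12071) = (6786/12071)   [reduce mod 12071]
6786 = 2^1·3393; (2/12071) = +1 since 12071 mod 8 = 7, so (6786/12071) = (+1)^1·(3393/12071); sign now +1
reciprocity: (3393/12071) = +1·(12071/3393) since 3393 mod 4 = 1, 12071 mod 4 = 3; sign now +1
(12071/3393) = (1892/3393)   [reduce mod 3393]
1892 = 2^2·473; (2/3393) = +1 since 3393 mod 8 = 1, so (1892/3393) = (+1)^2·(473/3393); sign now +1
reciprocity: (473/3393) = +1·(3393/473) since 473 mod 4 = 1, 3393 mod 4 = 1; sign now +1
(3393/473) = (82/473)   [reduce mod 473]
82 = 2^1·41; (2/473) = +1 since 473 mod 8 = 1, so (82/473) = (+1)^1·(41/473); sign now +1
reciprocity: (41/473) = +1·(473/41) since 41 mod 4 = 1, 473 mod 4 = 1; sign now +1
(473/41) = (22/41)   [reduce mod 41]
22 = 2^1·11; (2/41) = +1 since 41 mod 8 = 1, so (22/41) = (+1)^1·(11/41); sign now +1
reciprocity: (11/41) = +1·(41/11) since 11 mod 4 = 3, 41 mod 4 = 1; sign now +1
(41/11) = (8/11)   [reduce mod 11]
8 = 2^3·1; (2/11) = -1 since 11 mod 8 = 3, so (8/11) = (-1)^3·(1/11); sign now -1
(1/11) = 1; final value = sign = -1

-1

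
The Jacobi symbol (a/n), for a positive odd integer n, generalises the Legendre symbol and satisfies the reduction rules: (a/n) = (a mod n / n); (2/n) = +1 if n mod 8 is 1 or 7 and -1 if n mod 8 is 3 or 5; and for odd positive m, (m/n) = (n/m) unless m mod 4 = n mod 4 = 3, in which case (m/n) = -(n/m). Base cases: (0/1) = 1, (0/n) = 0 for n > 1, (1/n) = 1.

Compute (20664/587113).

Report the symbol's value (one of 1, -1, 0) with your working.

factor out 2^3: 20664 = 2^3·2583; with 587113 mod 8 = 1, (2/587113) = +1; sign now +1; continue with (2583/587113)
flip (2583/587113) -> (587113/2583): both odd, 2583 mod 4 = 3, 587113 mod 4 = 1, so the flip contributes +1; sign now +1
(587113/2583): 587113 mod 2583 = 772, so (587113/2583) = (772/2583)
factor out 2^2: 772 = 2^2·193; with 2583 mod 8 = 7, (2/2583) = +1; sign now +1; continue with (193/2583)
flip (193/2583) -> (2583/193): both odd, 193 mod 4 = 1, 2583 mod 4 = 3, so the flip contributes +1; sign now +1
(2583/193): 2583 mod 193 = 74, so (2583/193) = (74/193)
factor out 2^1: 74 = 2^1·37; with 193 mod 8 = 1, (2/193) = +1; sign now +1; continue with (37/193)
flip (37/193) -> (193/37): both odd, 37 mod 4 = 1, 193 mod 4 = 1, so the flip contributes +1; sign now +1
(193/37): 193 mod 37 = 8, so (193/37) = (8/37)
factor out 2^3: 8 = 2^3·1; with 37 mod 8 = 5, (2/37) = -1; sign now -1; continue with (1/37)
reached (1/37) = 1, so the symbol is -1

-1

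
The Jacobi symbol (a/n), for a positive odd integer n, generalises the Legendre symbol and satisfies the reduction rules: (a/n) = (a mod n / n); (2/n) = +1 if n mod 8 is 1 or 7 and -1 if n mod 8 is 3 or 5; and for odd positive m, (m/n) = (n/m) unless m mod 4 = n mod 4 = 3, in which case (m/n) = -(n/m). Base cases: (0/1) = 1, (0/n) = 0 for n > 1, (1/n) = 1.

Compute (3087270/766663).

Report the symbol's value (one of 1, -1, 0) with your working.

1

(3087270/766663) = (20618/766663)   [reduce mod 766663]
20618 = 2^1·10309; (2/766663) = +1 since 766663 mod 8 = 7, so (20618/766663) = (+1)^1·(10309/766663); sign now +1
reciprocity: (10309/766663) = +1·(766663/10309) since 10309 mod 4 = 1, 766663 mod 4 = 3; sign now +1
(766663/10309) = (3797/10309)   [reduce mod 10309]
reciprocity: (3797/10309) = +1·(10309/3797) since 3797 mod 4 = 1, 10309 mod 4 = 1; sign now +1
(10309/3797) = (2715/3797)   [reduce mod 3797]
reciprocity: (2715/3797) = +1·(3797/2715) since 2715 mod 4 = 3, 3797 mod 4 = 1; sign now +1
(3797/2715) = (1082/2715)   [reduce mod 2715]
1082 = 2^1·541; (2/2715) = -1 since 2715 mod 8 = 3, so (1082/2715) = (-1)^1·(541/2715); sign now -1
reciprocity: (541/2715) = +1·(2715/541) since 541 mod 4 = 1, 2715 mod 4 = 3; sign now -1
(2715/541) = (10/541)   [reduce mod 541]
10 = 2^1·5; (2/541) = -1 since 541 mod 8 = 5, so (10/541) = (-1)^1·(5/541); sign now +1
reciprocity: (5/541) = +1·(541/5) since 5 mod 4 = 1, 541 mod 4 = 1; sign now +1
(541/5) = (1/5)   [reduce mod 5]
(1/5) = 1; final value = sign = +1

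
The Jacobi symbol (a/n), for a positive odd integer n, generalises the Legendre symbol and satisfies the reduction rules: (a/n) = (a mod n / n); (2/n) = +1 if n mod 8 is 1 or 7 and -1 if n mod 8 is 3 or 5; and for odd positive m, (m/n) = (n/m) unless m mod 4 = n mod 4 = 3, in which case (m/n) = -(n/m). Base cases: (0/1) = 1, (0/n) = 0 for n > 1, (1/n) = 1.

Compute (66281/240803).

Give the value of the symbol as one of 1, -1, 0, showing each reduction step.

flip (66281/240803) -> (240803/66281): both odd, 66281 mod 4 = 1, 240803 mod 4 = 3, so the flip contributes +1; sign now +1
(240803/66281): 240803 mod 66281 = 41960, so (240803/66281) = (41960/66281)
factor out 2^3: 41960 = 2^3·5245; with 66281 mod 8 = 1, (2/66281) = +1; sign now +1; continue with (5245/66281)
flip (5245/66281) -> (66281/5245): both odd, 5245 mod 4 = 1, 66281 mod 4 = 1, so the flip contributes +1; sign now +1
(66281/5245): 66281 mod 5245 = 3341, so (66281/5245) = (3341/5245)
flip (3341/5245) -> (5245/3341): both odd, 3341 mod 4 = 1, 5245 mod 4 = 1, so the flip contributes +1; sign now +1
(5245/3341): 5245 mod 3341 = 1904, so (5245/3341) = (1904/3341)
factor out 2^4: 1904 = 2^4·119; with 3341 mod 8 = 5, (2/3341) = -1; sign now +1; continue with (119/3341)
flip (119/3341) -> (3341/119): both odd, 119 mod 4 = 3, 3341 mod 4 = 1, so the flip contributes +1; sign now +1
(3341/119): 3341 mod 119 = 9, so (3341/119) = (9/119)
flip (9/119) -> (119/9): both odd, 9 mod 4 = 1, 119 mod 4 = 3, so the flip contributes +1; sign now +1
(119/9): 119 mod 9 = 2, so (119/9) = (2/9)
factor out 2^1: 2 = 2^1·1; with 9 mod 8 = 1, (2/9) = +1; sign now +1; continue with (1/9)
reached (1/9) = 1, so the symbol is +1

1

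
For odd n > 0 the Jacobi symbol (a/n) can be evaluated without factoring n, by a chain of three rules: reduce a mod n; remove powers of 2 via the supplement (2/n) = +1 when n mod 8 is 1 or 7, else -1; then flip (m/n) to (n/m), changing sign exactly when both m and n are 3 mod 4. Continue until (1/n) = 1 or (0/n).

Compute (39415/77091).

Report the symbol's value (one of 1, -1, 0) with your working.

1

reciprocity: (39415/77091) = -1·(77091/39415) since 39415 mod 4 = 3, 77091 mod 4 = 3; sign now -1
(77091/39415) = (37676/39415)   [reduce mod 39415]
37676 = 2^2·9419; (2/39415) = +1 since 39415 mod 8 = 7, so (37676/39415) = (+1)^2·(9419/39415); sign now -1
reciprocity: (9419/39415) = -1·(39415/9419) since 9419 mod 4 = 3, 39415 mod 4 = 3; sign now +1
(39415/9419) = (1739/9419)   [reduce mod 9419]
reciprocity: (1739/9419) = -1·(9419/1739) since 1739 mod 4 = 3, 9419 mod 4 = 3; sign now -1
(9419/1739) = (724/1739)   [reduce mod 1739]
724 = 2^2·181; (2/1739) = -1 since 1739 mod 8 = 3, so (724/1739) = (-1)^2·(181/1739); sign now -1
reciprocity: (181/1739) = +1·(1739/181) since 181 mod 4 = 1, 1739 mod 4 = 3; sign now -1
(1739/181) = (110/181)   [reduce mod 181]
110 = 2^1·55; (2/181) = -1 since 181 mod 8 = 5, so (110/181) = (-1)^1·(55/181); sign now +1
reciprocity: (55/181) = +1·(181/55) since 55 mod 4 = 3, 181 mod 4 = 1; sign now +1
(181/55) = (16/55)   [reduce mod 55]
16 = 2^4·1; (2/55) = +1 since 55 mod 8 = 7, so (16/55) = (+1)^4·(1/55); sign now +1
(1/55) = 1; final value = sign = +1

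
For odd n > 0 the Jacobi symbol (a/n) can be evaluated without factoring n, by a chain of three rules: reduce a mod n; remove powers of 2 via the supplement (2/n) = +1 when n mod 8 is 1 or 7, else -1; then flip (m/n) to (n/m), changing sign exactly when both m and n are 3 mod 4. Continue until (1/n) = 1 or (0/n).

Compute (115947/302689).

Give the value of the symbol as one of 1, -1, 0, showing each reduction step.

-1

flip (115947/302689) -> (302689/115947): both odd, 115947 mod 4 = 3, 302689 mod 4 = 1, so the flip contributes +1; sign now +1
(302689/115947): 302689 mod 115947 = 70795, so (302689/115947) = (70795/115947)
flip (70795/115947) -> (115947/70795): both odd, 70795 mod 4 = 3, 115947 mod 4 = 3, so the flip contributes -1; sign now -1
(115947/70795): 115947 mod 70795 = 45152, so (115947/70795) = (45152/70795)
factor out 2^5: 45152 = 2^5·1411; with 70795 mod 8 = 3, (2/70795) = -1; sign now +1; continue with (1411/70795)
flip (1411/70795) -> (70795/1411): both odd, 1411 mod 4 = 3, 70795 mod 4 = 3, so the flip contributes -1; sign now -1
(70795/1411): 70795 mod 1411 = 245, so (70795/1411) = (245/1411)
flip (245/1411) -> (1411/245): both odd, 245 mod 4 = 1, 1411 mod 4 = 3, so the flip contributes +1; sign now -1
(1411/245): 1411 mod 245 = 186, so (1411/245) = (186/245)
factor out 2^1: 186 = 2^1·93; with 245 mod 8 = 5, (2/245) = -1; sign now +1; continue with (93/245)
flip (93/245) -> (245/93): both odd, 93 mod 4 = 1, 245 mod 4 = 1, so the flip contributes +1; sign now +1
(245/93): 245 mod 93 = 59, so (245/93) = (59/93)
flip (59/93) -> (93/59): both odd, 59 mod 4 = 3, 93 mod 4 = 1, so the flip contributes +1; sign now +1
(93/59): 93 mod 59 = 34, so (93/59) = (34/59)
factor out 2^1: 34 = 2^1·17; with 59 mod 8 = 3, (2/59) = -1; sign now -1; continue with (17/59)
flip (17/59) -> (59/17): both odd, 17 mod 4 = 1, 59 mod 4 = 3, so the flip contributes +1; sign now -1
(59/17): 59 mod 17 = 8, so (59/17) = (8/17)
factor out 2^3: 8 = 2^3·1; with 17 mod 8 = 1, (2/17) = +1; sign now -1; continue with (1/17)
reached (1/17) = 1, so the symbol is -1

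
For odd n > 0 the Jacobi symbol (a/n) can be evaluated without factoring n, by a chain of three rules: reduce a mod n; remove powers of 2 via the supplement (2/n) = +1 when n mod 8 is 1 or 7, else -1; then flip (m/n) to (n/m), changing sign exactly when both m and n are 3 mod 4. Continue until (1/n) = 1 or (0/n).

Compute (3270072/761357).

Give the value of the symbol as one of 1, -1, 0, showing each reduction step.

-1

(3270072/761357) = (224644/761357)   [reduce mod 761357]
224644 = 2^2·56161; (2/761357) = -1 since 761357 mod 8 = 5, so (224644/761357) = (-1)^2·(56161/761357); sign now +1
reciprocity: (56161/761357) = +1·(761357/56161) since 56161 mod 4 = 1, 761357 mod 4 = 1; sign now +1
(761357/56161) = (31264/56161)   [reduce mod 56161]
31264 = 2^5·977; (2/56161) = +1 since 56161 mod 8 = 1, so (31264/56161) = (+1)^5·(977/56161); sign now +1
reciprocity: (977/56161) = +1·(56161/977) since 977 mod 4 = 1, 56161 mod 4 = 1; sign now +1
(56161/977) = (472/977)   [reduce mod 977]
472 = 2^3·59; (2/977) = +1 since 977 mod 8 = 1, so (472/977) = (+1)^3·(59/977); sign now +1
reciprocity: (59/977) = +1·(977/59) since 59 mod 4 = 3, 977 mod 4 = 1; sign now +1
(977/59) = (33/59)   [reduce mod 59]
reciprocity: (33/59) = +1·(59/33) since 33 mod 4 = 1, 59 mod 4 = 3; sign now +1
(59/33) = (26/33)   [reduce mod 33]
26 = 2^1·13; (2/33) = +1 since 33 mod 8 = 1, so (26/33) = (+1)^1·(13/33); sign now +1
reciprocity: (13/33) = +1·(33/13) since 13 mod 4 = 1, 33 mod 4 = 1; sign now +1
(33/13) = (7/13)   [reduce mod 13]
reciprocity: (7/13) = +1·(13/7) since 7 mod 4 = 3, 13 mod 4 = 1; sign now +1
(13/7) = (6/7)   [reduce mod 7]
6 = 2^1·3; (2/7) = +1 since 7 mod 8 = 7, so (6/7) = (+1)^1·(3/7); sign now +1
reciprocity: (3/7) = -1·(7/3) since 3 mod 4 = 3, 7 mod 4 = 3; sign now -1
(7/3) = (1/3)   [reduce mod 3]
(1/3) = 1; final value = sign = -1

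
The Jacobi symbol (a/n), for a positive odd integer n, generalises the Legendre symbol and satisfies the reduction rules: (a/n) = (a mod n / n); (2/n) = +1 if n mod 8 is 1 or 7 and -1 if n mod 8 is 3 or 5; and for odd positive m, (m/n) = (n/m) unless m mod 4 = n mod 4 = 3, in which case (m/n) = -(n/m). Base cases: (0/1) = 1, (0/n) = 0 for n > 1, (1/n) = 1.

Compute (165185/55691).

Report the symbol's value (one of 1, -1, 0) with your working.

1

(165185/55691): 165185 mod 55691 = 53803, so (165185/55691) = (53803/55691)
flip (53803/55691) -> (55691/53803): both odd, 53803 mod 4 = 3, 55691 mod 4 = 3, so the flip contributes -1; sign now -1
(55691/53803): 55691 mod 53803 = 1888, so (55691/53803) = (1888/53803)
factor out 2^5: 1888 = 2^5·59; with 53803 mod 8 = 3, (2/53803) = -1; sign now +1; continue with (59/53803)
flip (59/53803) -> (53803/59): both odd, 59 mod 4 = 3, 53803 mod 4 = 3, so the flip contributes -1; sign now -1
(53803/59): 53803 mod 59 = 54, so (53803/59) = (54/59)
factor out 2^1: 54 = 2^1·27; with 59 mod 8 = 3, (2/59) = -1; sign now +1; continue with (27/59)
flip (27/59) -> (59/27): both odd, 27 mod 4 = 3, 59 mod 4 = 3, so the flip contributes -1; sign now -1
(59/27): 59 mod 27 = 5, so (59/27) = (5/27)
flip (5/27) -> (27/5): both odd, 5 mod 4 = 1, 27 mod 4 = 3, so the flip contributes +1; sign now -1
(27/5): 27 mod 5 = 2, so (27/5) = (2/5)
factor out 2^1: 2 = 2^1·1; with 5 mod 8 = 5, (2/5) = -1; sign now +1; continue with (1/5)
reached (1/5) = 1, so the symbol is +1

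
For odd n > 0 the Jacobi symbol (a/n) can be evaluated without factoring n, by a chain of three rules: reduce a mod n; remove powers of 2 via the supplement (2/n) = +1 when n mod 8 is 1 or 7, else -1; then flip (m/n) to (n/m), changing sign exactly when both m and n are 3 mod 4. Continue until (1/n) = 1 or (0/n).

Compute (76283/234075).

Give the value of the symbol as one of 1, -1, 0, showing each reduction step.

reciprocity: (76283/234075) = -1·(234075/76283) since 76283 mod 4 = 3, 234075 mod 4 = 3; sign now -1
(234075/76283) = (5226/76283)   [reduce mod 76283]
5226 = 2^1·2613; (2/76283) = -1 since 76283 mod 8 = 3, so (5226/76283) = (-1)^1·(2613/76283); sign now +1
reciprocity: (2613/76283) = +1·(76283/2613) since 2613 mod 4 = 1, 76283 mod 4 = 3; sign now +1
(76283/2613) = (506/2613)   [reduce mod 2613]
506 = 2^1·253; (2/2613) = -1 since 2613 mod 8 = 5, so (506/2613) = (-1)^1·(253/2613); sign now -1
reciprocity: (253/2613) = +1·(2613/253) since 253 mod 4 = 1, 2613 mod 4 = 1; sign now -1
(2613/253) = (83/253)   [reduce mod 253]
reciprocity: (83/253) = +1·(253/83) since 83 mod 4 = 3, 253 mod 4 = 1; sign now -1
(253/83) = (4/83)   [reduce mod 83]
4 = 2^2·1; (2/83) = -1 since 83 mod 8 = 3, so (4/83) = (-1)^2·(1/83); sign now -1
(1/83) = 1; final value = sign = -1

-1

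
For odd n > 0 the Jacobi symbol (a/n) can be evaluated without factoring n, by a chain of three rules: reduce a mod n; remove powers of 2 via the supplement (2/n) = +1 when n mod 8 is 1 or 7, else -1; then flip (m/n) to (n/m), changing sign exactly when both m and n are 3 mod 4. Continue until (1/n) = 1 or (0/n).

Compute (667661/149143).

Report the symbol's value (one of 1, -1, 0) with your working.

(667661/149143) = (71089/149143)   [reduce mod 149143]
reciprocity: (71089/149143) = +1·(149143/71089) since 71089 mod 4 = 1, 149143 mod 4 = 3; sign now +1
(149143/71089) = (6965/71089)   [reduce mod 71089]
reciprocity: (6965/71089) = +1·(71089/6965) since 6965 mod 4 = 1, 71089 mod 4 = 1; sign now +1
(71089/6965) = (1439/6965)   [reduce mod 6965]
reciprocity: (1439/6965) = +1·(6965/1439) since 1439 mod 4 = 3, 6965 mod 4 = 1; sign now +1
(6965/1439) = (1209/1439)   [reduce mod 1439]
reciprocity: (1209/1439) = +1·(1439/1209) since 1209 mod 4 = 1, 1439 mod 4 = 3; sign now +1
(1439/1209) = (230/1209)   [reduce mod 1209]
230 = 2^1·115; (2/1209) = +1 since 1209 mod 8 = 1, so (230/1209) = (+1)^1·(115/1209); sign now +1
reciprocity: (115/1209) = +1·(1209/115) since 115 mod 4 = 3, 1209 mod 4 = 1; sign now +1
(1209/115) = (59/115)   [reduce mod 115]
reciprocity: (59/115) = -1·(115/59) since 59 mod 4 = 3, 115 mod 4 = 3; sign now -1
(115/59) = (56/59)   [reduce mod 59]
56 = 2^3·7; (2/59) = -1 since 59 mod 8 = 3, so (56/59) = (-1)^3·(7/59); sign now +1
reciprocity: (7/59) = -1·(59/7) since 7 mod 4 = 3, 59 mod 4 = 3; sign now -1
(59/7) = (3/7)   [reduce mod 7]
reciprocity: (3/7) = -1·(7/3) since 3 mod 4 = 3, 7 mod 4 = 3; sign now +1
(7/3) = (1/3)   [reduce mod 3]
(1/3) = 1; final value = sign = +1

1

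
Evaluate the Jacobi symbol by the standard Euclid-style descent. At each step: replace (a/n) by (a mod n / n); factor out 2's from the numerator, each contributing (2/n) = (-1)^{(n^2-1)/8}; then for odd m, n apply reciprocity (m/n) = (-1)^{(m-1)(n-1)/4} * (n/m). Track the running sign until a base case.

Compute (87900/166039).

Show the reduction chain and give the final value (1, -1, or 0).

1

87900 = 2^2·21975; (2/166039) = +1 since 166039 mod 8 = 7, so (87900/166039) = (+1)^2·(21975/166039); sign now +1
reciprocity: (21975/166039) = -1·(166039/21975) since 21975 mod 4 = 3, 166039 mod 4 = 3; sign now -1
(166039/21975) = (12214/21975)   [reduce mod 21975]
12214 = 2^1·6107; (2/21975) = +1 since 21975 mod 8 = 7, so (12214/21975) = (+1)^1·(6107/21975); sign now -1
reciprocity: (6107/21975) = -1·(21975/6107) since 6107 mod 4 = 3, 21975 mod 4 = 3; sign now +1
(21975/6107) = (3654/6107)   [reduce mod 6107]
3654 = 2^1·1827; (2/6107) = -1 since 6107 mod 8 = 3, so (3654/6107) = (-1)^1·(1827/6107); sign now -1
reciprocity: (1827/6107) = -1·(6107/1827) since 1827 mod 4 = 3, 6107 mod 4 = 3; sign now +1
(6107/1827) = (626/1827)   [reduce mod 1827]
626 = 2^1·313; (2/1827) = -1 since 1827 mod 8 = 3, so (626/1827) = (-1)^1·(313/1827); sign now -1
reciprocity: (313/1827) = +1·(1827/313) since 313 mod 4 = 1, 1827 mod 4 = 3; sign now -1
(1827/313) = (262/313)   [reduce mod 313]
262 = 2^1·131; (2/313) = +1 since 313 mod 8 = 1, so (262/313) = (+1)^1·(131/313); sign now -1
reciprocity: (131/313) = +1·(313/131) since 131 mod 4 = 3, 313 mod 4 = 1; sign now -1
(313/131) = (51/131)   [reduce mod 131]
reciprocity: (51/131) = -1·(131/51) since 51 mod 4 = 3, 131 mod 4 = 3; sign now +1
(131/51) = (29/51)   [reduce mod 51]
reciprocity: (29/51) = +1·(51/29) since 29 mod 4 = 1, 51 mod 4 = 3; sign now +1
(51/29) = (22/29)   [reduce mod 29]
22 = 2^1·11; (2/29) = -1 since 29 mod 8 = 5, so (22/29) = (-1)^1·(11/29); sign now -1
reciprocity: (11/29) = +1·(29/11) since 11 mod 4 = 3, 29 mod 4 = 1; sign now -1
(29/11) = (7/11)   [reduce mod 11]
reciprocity: (7/11) = -1·(11/7) since 7 mod 4 = 3, 11 mod 4 = 3; sign now +1
(11/7) = (4/7)   [reduce mod 7]
4 = 2^2·1; (2/7) = +1 since 7 mod 8 = 7, so (4/7) = (+1)^2·(1/7); sign now +1
(1/7) = 1; final value = sign = +1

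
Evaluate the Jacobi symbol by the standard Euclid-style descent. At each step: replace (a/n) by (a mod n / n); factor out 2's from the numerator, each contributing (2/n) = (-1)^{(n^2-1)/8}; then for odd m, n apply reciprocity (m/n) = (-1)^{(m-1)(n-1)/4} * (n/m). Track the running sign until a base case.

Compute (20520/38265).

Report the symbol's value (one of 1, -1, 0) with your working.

factor out 2^3: 20520 = 2^3·2565; with 38265 mod 8 = 1, (2/38265) = +1; sign now +1; continue with (2565/38265)
flip (2565/38265) -> (38265/2565): both odd, 2565 mod 4 = 1, 38265 mod 4 = 1, so the flip contributes +1; sign now +1
(38265/2565): 38265 mod 2565 = 2355, so (38265/2565) = (2355/2565)
flip (2355/2565) -> (2565/2355): both odd, 2355 mod 4 = 3, 2565 mod 4 = 1, so the flip contributes +1; sign now +1
(2565/2355): 2565 mod 2355 = 210, so (2565/2355) = (210/2355)
factor out 2^1: 210 = 2^1·105; with 2355 mod 8 = 3, (2/2355) = -1; sign now -1; continue with (105/2355)
flip (105/2355) -> (2355/105): both odd, 105 mod 4 = 1, 2355 mod 4 = 3, so the flip contributes +1; sign now -1
(2355/105): 2355 mod 105 = 45, so (2355/105) = (45/105)
flip (45/105) -> (105/45): both odd, 45 mod 4 = 1, 105 mod 4 = 1, so the flip contributes +1; sign now -1
(105/45): 105 mod 45 = 15, so (105/45) = (15/45)
flip (15/45) -> (45/15): both odd, 15 mod 4 = 3, 45 mod 4 = 1, so the flip contributes +1; sign now -1
(45/15): 45 mod 15 = 0, so (45/15) = (0/15)
reached (0/15); gcd(a, n) > 1, so (0/15) = 0 and the symbol is 0

0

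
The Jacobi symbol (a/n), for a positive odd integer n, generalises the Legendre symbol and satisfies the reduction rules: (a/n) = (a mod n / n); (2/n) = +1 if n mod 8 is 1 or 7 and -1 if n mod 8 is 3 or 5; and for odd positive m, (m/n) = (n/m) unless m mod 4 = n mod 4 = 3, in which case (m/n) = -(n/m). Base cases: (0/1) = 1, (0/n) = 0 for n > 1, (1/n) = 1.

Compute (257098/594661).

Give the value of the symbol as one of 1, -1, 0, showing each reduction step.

1

factor out 2^1: 257098 = 2^1·128549; with 594661 mod 8 = 5, (2/594661) = -1; sign now -1; continue with (128549/594661)
flip (128549/594661) -> (594661/128549): both odd, 128549 mod 4 = 1, 594661 mod 4 = 1, so the flip contributes +1; sign now -1
(594661/128549): 594661 mod 128549 = 80465, so (594661/128549) = (80465/128549)
flip (80465/128549) -> (128549/80465): both odd, 80465 mod 4 = 1, 128549 mod 4 = 1, so the flip contributes +1; sign now -1
(128549/80465): 128549 mod 80465 = 48084, so (128549/80465) = (48084/80465)
factor out 2^2: 48084 = 2^2·12021; with 80465 mod 8 = 1, (2/80465) = +1; sign now -1; continue with (12021/80465)
flip (12021/80465) -> (80465/12021): both odd, 12021 mod 4 = 1, 80465 mod 4 = 1, so the flip contributes +1; sign now -1
(80465/12021): 80465 mod 12021 = 8339, so (80465/12021) = (8339/12021)
flip (8339/12021) -> (12021/8339): both odd, 8339 mod 4 = 3, 12021 mod 4 = 1, so the flip contributes +1; sign now -1
(12021/8339): 12021 mod 8339 = 3682, so (12021/8339) = (3682/8339)
factor out 2^1: 3682 = 2^1·1841; with 8339 mod 8 = 3, (2/8339) = -1; sign now +1; continue with (1841/8339)
flip (1841/8339) -> (8339/1841): both odd, 1841 mod 4 = 1, 8339 mod 4 = 3, so the flip contributes +1; sign now +1
(8339/1841): 8339 mod 1841 = 975, so (8339/1841) = (975/1841)
flip (975/1841) -> (1841/975): both odd, 975 mod 4 = 3, 1841 mod 4 = 1, so the flip contributes +1; sign now +1
(1841/975): 1841 mod 975 = 866, so (1841/975) = (866/975)
factor out 2^1: 866 = 2^1·433; with 975 mod 8 = 7, (2/975) = +1; sign now +1; continue with (433/975)
flip (433/975) -> (975/433): both odd, 433 mod 4 = 1, 975 mod 4 = 3, so the flip contributes +1; sign now +1
(975/433): 975 mod 433 = 109, so (975/433) = (109/433)
flip (109/433) -> (433/109): both odd, 109 mod 4 = 1, 433 mod 4 = 1, so the flip contributes +1; sign now +1
(433/109): 433 mod 109 = 106, so (433/109) = (106/109)
factor out 2^1: 106 = 2^1·53; with 109 mod 8 = 5, (2/109) = -1; sign now -1; continue with (53/109)
flip (53/109) -> (109/53): both odd, 53 mod 4 = 1, 109 mod 4 = 1, so the flip contributes +1; sign now -1
(109/53): 109 mod 53 = 3, so (109/53) = (3/53)
flip (3/53) -> (53/3): both odd, 3 mod 4 = 3, 53 mod 4 = 1, so the flip contributes +1; sign now -1
(53/3): 53 mod 3 = 2, so (53/3) = (2/3)
factor out 2^1: 2 = 2^1·1; with 3 mod 8 = 3, (2/3) = -1; sign now +1; continue with (1/3)
reached (1/3) = 1, so the symbol is +1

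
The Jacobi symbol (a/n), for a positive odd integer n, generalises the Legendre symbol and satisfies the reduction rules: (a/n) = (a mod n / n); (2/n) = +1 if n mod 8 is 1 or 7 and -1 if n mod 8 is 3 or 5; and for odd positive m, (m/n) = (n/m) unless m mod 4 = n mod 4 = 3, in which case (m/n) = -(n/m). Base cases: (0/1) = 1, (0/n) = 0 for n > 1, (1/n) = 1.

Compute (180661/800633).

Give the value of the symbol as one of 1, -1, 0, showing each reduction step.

1

flip (180661/800633) -> (800633/180661): both odd, 180661 mod 4 = 1, 800633 mod 4 = 1, so the flip contributes +1; sign now +1
(800633/180661): 800633 mod 180661 = 77989, so (800633/180661) = (77989/180661)
flip (77989/180661) -> (180661/77989): both odd, 77989 mod 4 = 1, 180661 mod 4 = 1, so the flip contributes +1; sign now +1
(180661/77989): 180661 mod 77989 = 24683, so (180661/77989) = (24683/77989)
flip (24683/77989) -> (77989/24683): both odd, 24683 mod 4 = 3, 77989 mod 4 = 1, so the flip contributes +1; sign now +1
(77989/24683): 77989 mod 24683 = 3940, so (77989/24683) = (3940/24683)
factor out 2^2: 3940 = 2^2·985; with 24683 mod 8 = 3, (2/24683) = -1; sign now +1; continue with (985/24683)
flip (985/24683) -> (24683/985): both odd, 985 mod 4 = 1, 24683 mod 4 = 3, so the flip contributes +1; sign now +1
(24683/985): 24683 mod 985 = 58, so (24683/985) = (58/985)
factor out 2^1: 58 = 2^1·29; with 985 mod 8 = 1, (2/985) = +1; sign now +1; continue with (29/985)
flip (29/985) -> (985/29): both odd, 29 mod 4 = 1, 985 mod 4 = 1, so the flip contributes +1; sign now +1
(985/29): 985 mod 29 = 28, so (985/29) = (28/29)
factor out 2^2: 28 = 2^2·7; with 29 mod 8 = 5, (2/29) = -1; sign now +1; continue with (7/29)
flip (7/29) -> (29/7): both odd, 7 mod 4 = 3, 29 mod 4 = 1, so the flip contributes +1; sign now +1
(29/7): 29 mod 7 = 1, so (29/7) = (1/7)
reached (1/7) = 1, so the symbol is +1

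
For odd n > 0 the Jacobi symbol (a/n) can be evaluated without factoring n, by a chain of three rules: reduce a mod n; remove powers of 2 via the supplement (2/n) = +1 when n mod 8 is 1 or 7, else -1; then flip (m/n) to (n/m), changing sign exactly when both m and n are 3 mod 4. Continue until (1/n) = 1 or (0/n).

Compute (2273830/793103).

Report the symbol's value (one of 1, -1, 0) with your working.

1

(2273830/793103): 2273830 mod 793103 = 687624, so (2273830/793103) = (687624/793103)
factor out 2^3: 687624 = 2^3·85953; with 793103 mod 8 = 7, (2/793103) = +1; sign now +1; continue with (85953/793103)
flip (85953/793103) -> (793103/85953): both odd, 85953 mod 4 = 1, 793103 mod 4 = 3, so the flip contributes +1; sign now +1
(793103/85953): 793103 mod 85953 = 19526, so (793103/85953) = (19526/85953)
factor out 2^1: 19526 = 2^1·9763; with 85953 mod 8 = 1, (2/85953) = +1; sign now +1; continue with (9763/85953)
flip (9763/85953) -> (85953/9763): both odd, 9763 mod 4 = 3, 85953 mod 4 = 1, so the flip contributes +1; sign now +1
(85953/9763): 85953 mod 9763 = 7849, so (85953/9763) = (7849/9763)
flip (7849/9763) -> (9763/7849): both odd, 7849 mod 4 = 1, 9763 mod 4 = 3, so the flip contributes +1; sign now +1
(9763/7849): 9763 mod 7849 = 1914, so (9763/7849) = (1914/7849)
factor out 2^1: 1914 = 2^1·957; with 7849 mod 8 = 1, (2/7849) = +1; sign now +1; continue with (957/7849)
flip (957/7849) -> (7849/957): both odd, 957 mod 4 = 1, 7849 mod 4 = 1, so the flip contributes +1; sign now +1
(7849/957): 7849 mod 957 = 193, so (7849/957) = (193/957)
flip (193/957) -> (957/193): both odd, 193 mod 4 = 1, 957 mod 4 = 1, so the flip contributes +1; sign now +1
(957/193): 957 mod 193 = 185, so (957/193) = (185/193)
flip (185/193) -> (193/185): both odd, 185 mod 4 = 1, 193 mod 4 = 1, so the flip contributes +1; sign now +1
(193/185): 193 mod 185 = 8, so (193/185) = (8/185)
factor out 2^3: 8 = 2^3·1; with 185 mod 8 = 1, (2/185) = +1; sign now +1; continue with (1/185)
reached (1/185) = 1, so the symbol is +1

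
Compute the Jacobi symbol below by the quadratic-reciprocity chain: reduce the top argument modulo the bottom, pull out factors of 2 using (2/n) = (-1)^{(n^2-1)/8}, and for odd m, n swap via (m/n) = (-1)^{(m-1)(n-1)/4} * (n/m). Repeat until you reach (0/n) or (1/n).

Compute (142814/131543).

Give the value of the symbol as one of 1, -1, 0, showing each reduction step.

(142814/131543) = (11271/131543)   [reduce mod 131543]
reciprocity: (11271/131543) = -1·(131543/11271) since 11271 mod 4 = 3, 131543 mod 4 = 3; sign now -1
(131543/11271) = (7562/11271)   [reduce mod 11271]
7562 = 2^1·3781; (2/11271) = +1 since 11271 mod 8 = 7, so (7562/11271) = (+1)^1·(3781/11271); sign now -1
reciprocity: (3781/11271) = +1·(11271/3781) since 3781 mod 4 = 1, 11271 mod 4 = 3; sign now -1
(11271/3781) = (3709/3781)   [reduce mod 3781]
reciprocity: (3709/3781) = +1·(3781/3709) since 3709 mod 4 = 1, 3781 mod 4 = 1; sign now -1
(3781/3709) = (72/3709)   [reduce mod 3709]
72 = 2^3·9; (2/3709) = -1 since 3709 mod 8 = 5, so (72/3709) = (-1)^3·(9/3709); sign now +1
reciprocity: (9/3709) = +1·(3709/9) since 9 mod 4 = 1, 3709 mod 4 = 1; sign now +1
(3709/9) = (1/9)   [reduce mod 9]
(1/9) = 1; final value = sign = +1

1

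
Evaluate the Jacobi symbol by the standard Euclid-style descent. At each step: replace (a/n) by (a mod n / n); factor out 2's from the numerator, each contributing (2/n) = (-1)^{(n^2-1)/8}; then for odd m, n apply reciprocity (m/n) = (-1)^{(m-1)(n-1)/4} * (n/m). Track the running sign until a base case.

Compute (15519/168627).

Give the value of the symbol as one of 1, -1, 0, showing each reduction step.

flip (15519/168627) -> (168627/15519): both odd, 15519 mod 4 = 3, 168627 mod 4 = 3, so the flip contributes -1; sign now -1
(168627/15519): 168627 mod 15519 = 13437, so (168627/15519) = (13437/15519)
flip (13437/15519) -> (15519/13437): both odd, 13437 mod 4 = 1, 15519 mod 4 = 3, so the flip contributes +1; sign now -1
(15519/13437): 15519 mod 13437 = 2082, so (15519/13437) = (2082/13437)
factor out 2^1: 2082 = 2^1·1041; with 13437 mod 8 = 5, (2/13437) = -1; sign now +1; continue with (1041/13437)
flip (1041/13437) -> (13437/1041): both odd, 1041 mod 4 = 1, 13437 mod 4 = 1, so the flip contributes +1; sign now +1
(13437/1041): 13437 mod 1041 = 945, so (13437/1041) = (945/1041)
flip (945/1041) -> (1041/945): both odd, 945 mod 4 = 1, 1041 mod 4 = 1, so the flip contributes +1; sign now +1
(1041/945): 1041 mod 945 = 96, so (1041/945) = (96/945)
factor out 2^5: 96 = 2^5·3; with 945 mod 8 = 1, (2/945) = +1; sign now +1; continue with (3/945)
flip (3/945) -> (945/3): both odd, 3 mod 4 = 3, 945 mod 4 = 1, so the flip contributes +1; sign now +1
(945/3): 945 mod 3 = 0, so (945/3) = (0/3)
reached (0/3); gcd(a, n) > 1, so (0/3) = 0 and the symbol is 0

0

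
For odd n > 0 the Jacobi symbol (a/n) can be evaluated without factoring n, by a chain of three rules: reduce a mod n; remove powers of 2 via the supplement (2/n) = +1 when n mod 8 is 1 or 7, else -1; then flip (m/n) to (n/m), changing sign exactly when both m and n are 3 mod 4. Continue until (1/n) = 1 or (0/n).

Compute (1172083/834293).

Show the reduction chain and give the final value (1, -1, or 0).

(1172083/834293) = (337790/834293)   [reduce mod 834293]
337790 = 2^1·168895; (2/834293) = -1 since 834293 mod 8 = 5, so (337790/834293) = (-1)^1·(168895/834293); sign now -1
reciprocity: (168895/834293) = +1·(834293/168895) since 168895 mod 4 = 3, 834293 mod 4 = 1; sign now -1
(834293/168895) = (158713/168895)   [reduce mod 168895]
reciprocity: (158713/168895) = +1·(168895/158713) since 158713 mod 4 = 1, 168895 mod 4 = 3; sign now -1
(168895/158713) = (10182/158713)   [reduce mod 158713]
10182 = 2^1·5091; (2/158713) = +1 since 158713 mod 8 = 1, so (10182/158713) = (+1)^1·(5091/158713); sign now -1
reciprocity: (5091/158713) = +1·(158713/5091) since 5091 mod 4 = 3, 158713 mod 4 = 1; sign now -1
(158713/5091) = (892/5091)   [reduce mod 5091]
892 = 2^2·223; (2/5091) = -1 since 5091 mod 8 = 3, so (892/5091) = (-1)^2·(223/5091); sign now -1
reciprocity: (223/5091) = -1·(5091/223) since 223 mod 4 = 3, 5091 mod 4 = 3; sign now +1
(5091/223) = (185/223)   [reduce mod 223]
reciprocity: (185/223) = +1·(223/185) since 185 mod 4 = 1, 223 mod 4 = 3; sign now +1
(223/185) = (38/185)   [reduce mod 185]
38 = 2^1·19; (2/185) = +1 since 185 mod 8 = 1, so (38/185) = (+1)^1·(19/185); sign now +1
reciprocity: (19/185) = +1·(185/19) since 19 mod 4 = 3, 185 mod 4 = 1; sign now +1
(185/19) = (14/19)   [reduce mod 19]
14 = 2^1·7; (2/19) = -1 since 19 mod 8 = 3, so (14/19) = (-1)^1·(7/19); sign now -1
reciprocity: (7/19) = -1·(19/7) since 7 mod 4 = 3, 19 mod 4 = 3; sign now +1
(19/7) = (5/7)   [reduce mod 7]
reciprocity: (5/7) = +1·(7/5) since 5 mod 4 = 1, 7 mod 4 = 3; sign now +1
(7/5) = (2/5)   [reduce mod 5]
2 = 2^1·1; (2/5) = -1 since 5 mod 8 = 5, so (2/5) = (-1)^1·(1/5); sign now -1
(1/5) = 1; final value = sign = -1

-1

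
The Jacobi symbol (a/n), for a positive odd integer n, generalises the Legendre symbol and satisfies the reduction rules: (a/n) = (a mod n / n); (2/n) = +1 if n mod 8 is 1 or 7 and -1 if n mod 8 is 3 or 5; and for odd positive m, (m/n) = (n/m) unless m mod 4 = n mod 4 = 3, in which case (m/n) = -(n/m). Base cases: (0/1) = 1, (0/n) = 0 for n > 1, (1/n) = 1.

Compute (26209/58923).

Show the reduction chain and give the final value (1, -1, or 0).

reciprocity: (26209/58923) = +1·(58923/26209) since 26209 mod 4 = 1, 58923 mod 4 = 3; sign now +1
(58923/26209) = (6505/26209)   [reduce mod 26209]
reciprocity: (6505/26209) = +1·(26209/6505) since 6505 mod 4 = 1, 26209 mod 4 = 1; sign now +1
(26209/6505) = (189/6505)   [reduce mod 6505]
reciprocity: (189/6505) = +1·(6505/189) since 189 mod 4 = 1, 6505 mod 4 = 1; sign now +1
(6505/189) = (79/189)   [reduce mod 189]
reciprocity: (79/189) = +1·(189/79) since 79 mod 4 = 3, 189 mod 4 = 1; sign now +1
(189/79) = (31/79)   [reduce mod 79]
reciprocity: (31/79) = -1·(79/31) since 31 mod 4 = 3, 79 mod 4 = 3; sign now -1
(79/31) = (17/31)   [reduce mod 31]
reciprocity: (17/31) = +1·(31/17) since 17 mod 4 = 1, 31 mod 4 = 3; sign now -1
(31/17) = (14/17)   [reduce mod 17]
14 = 2^1·7; (2/17) = +1 since 17 mod 8 = 1, so (14/17) = (+1)^1·(7/17); sign now -1
reciprocity: (7/17) = +1·(17/7) since 7 mod 4 = 3, 17 mod 4 = 1; sign now -1
(17/7) = (3/7)   [reduce mod 7]
reciprocity: (3/7) = -1·(7/3) since 3 mod 4 = 3, 7 mod 4 = 3; sign now +1
(7/3) = (1/3)   [reduce mod 3]
(1/3) = 1; final value = sign = +1

1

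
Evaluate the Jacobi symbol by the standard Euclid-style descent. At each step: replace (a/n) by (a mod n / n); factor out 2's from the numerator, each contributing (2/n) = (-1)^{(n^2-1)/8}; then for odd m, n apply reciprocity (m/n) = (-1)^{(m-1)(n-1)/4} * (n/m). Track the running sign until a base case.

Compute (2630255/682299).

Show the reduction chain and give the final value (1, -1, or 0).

(2630255/682299) = (583358/682299)   [reduce mod 682299]
583358 = 2^1·291679; (2/682299) = -1 since 682299 mod 8 = 3, so (583358/682299) = (-1)^1·(291679/682299); sign now -1
reciprocity: (291679/682299) = -1·(682299/291679) since 291679 mod 4 = 3, 682299 mod 4 = 3; sign now +1
(682299/291679) = (98941/291679)   [reduce mod 291679]
reciprocity: (98941/291679) = +1·(291679/98941) since 98941 mod 4 = 1, 291679 mod 4 = 3; sign now +1
(291679/98941) = (93797/98941)   [reduce mod 98941]
reciprocity: (93797/98941) = +1·(98941/93797) since 93797 mod 4 = 1, 98941 mod 4 = 1; sign now +1
(98941/93797) = (5144/93797)   [reduce mod 93797]
5144 = 2^3·643; (2/93797) = -1 since 93797 mod 8 = 5, so (5144/93797) = (-1)^3·(643/93797); sign now -1
reciprocity: (643/93797) = +1·(93797/643) since 643 mod 4 = 3, 93797 mod 4 = 1; sign now -1
(93797/643) = (562/643)   [reduce mod 643]
562 = 2^1·281; (2/643) = -1 since 643 mod 8 = 3, so (562/643) = (-1)^1·(281/643); sign now +1
reciprocity: (281/643) = +1·(643/281) since 281 mod 4 = 1, 643 mod 4 = 3; sign now +1
(643/281) = (81/281)   [reduce mod 281]
reciprocity: (81/281) = +1·(281/81) since 81 mod 4 = 1, 281 mod 4 = 1; sign now +1
(281/81) = (38/81)   [reduce mod 81]
38 = 2^1·19; (2/81) = +1 since 81 mod 8 = 1, so (38/81) = (+1)^1·(19/81); sign now +1
reciprocity: (19/81) = +1·(81/19) since 19 mod 4 = 3, 81 mod 4 = 1; sign now +1
(81/19) = (5/19)   [reduce mod 19]
reciprocity: (5/19) = +1·(19/5) since 5 mod 4 = 1, 19 mod 4 = 3; sign now +1
(19/5) = (4/5)   [reduce mod 5]
4 = 2^2·1; (2/5) = -1 since 5 mod 8 = 5, so (4/5) = (-1)^2·(1/5); sign now +1
(1/5) = 1; final value = sign = +1

1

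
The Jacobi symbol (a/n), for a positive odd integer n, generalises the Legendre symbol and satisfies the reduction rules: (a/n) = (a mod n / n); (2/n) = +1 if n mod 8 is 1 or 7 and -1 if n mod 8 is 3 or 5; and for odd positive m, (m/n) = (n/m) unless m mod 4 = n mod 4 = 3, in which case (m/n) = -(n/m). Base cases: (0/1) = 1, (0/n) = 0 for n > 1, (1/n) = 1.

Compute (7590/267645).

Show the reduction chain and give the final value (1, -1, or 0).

7590 = 2^1·3795; (2/267645) = -1 since 267645 mod 8 = 5, so (7590/267645) = (-1)^1·(3795/267645); sign now -1
reciprocity: (3795/267645) = +1·(267645/3795) since 3795 mod 4 = 3, 267645 mod 4 = 1; sign now -1
(267645/3795) = (1995/3795)   [reduce mod 3795]
reciprocity: (1995/3795) = -1·(3795/1995) since 1995 mod 4 = 3, 3795 mod 4 = 3; sign now +1
(3795/1995) = (1800/1995)   [reduce mod 1995]
1800 = 2^3·225; (2/1995) = -1 since 1995 mod 8 = 3, so (1800/1995) = (-1)^3·(225/1995); sign now -1
reciprocity: (225/1995) = +1·(1995/225) since 225 mod 4 = 1, 1995 mod 4 = 3; sign now -1
(1995/225) = (195/225)   [reduce mod 225]
reciprocity: (195/225) = +1·(225/195) since 195 mod 4 = 3, 225 mod 4 = 1; sign now -1
(225/195) = (30/195)   [reduce mod 195]
30 = 2^1·15; (2/195) = -1 since 195 mod 8 = 3, so (30/195) = (-1)^1·(15/195); sign now +1
reciprocity: (15/195) = -1·(195/15) since 15 mod 4 = 3, 195 mod 4 = 3; sign now -1
(195/15) = (0/15)   [reduce mod 15]
(0/15) = 0   [gcd(a, n) > 1]; final value = 0

0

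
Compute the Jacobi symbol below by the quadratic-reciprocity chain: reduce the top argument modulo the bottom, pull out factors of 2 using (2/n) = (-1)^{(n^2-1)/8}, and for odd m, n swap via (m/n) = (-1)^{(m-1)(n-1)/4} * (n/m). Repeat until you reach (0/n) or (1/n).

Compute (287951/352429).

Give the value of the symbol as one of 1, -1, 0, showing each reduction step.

flip (287951/352429) -> (352429/287951): both odd, 287951 mod 4 = 3, 352429 mod 4 = 1, so the flip contributes +1; sign now +1
(352429/287951): 352429 mod 287951 = 64478, so (352429/287951) = (64478/287951)
factor out 2^1: 64478 = 2^1·32239; with 287951 mod 8 = 7, (2/287951) = +1; sign now +1; continue with (32239/287951)
flip (32239/287951) -> (287951/32239): both odd, 32239 mod 4 = 3, 287951 mod 4 = 3, so the flip contributes -1; sign now -1
(287951/32239): 287951 mod 32239 = 30039, so (287951/32239) = (30039/32239)
flip (30039/32239) -> (32239/30039): both odd, 30039 mod 4 = 3, 32239 mod 4 = 3, so the flip contributes -1; sign now +1
(32239/30039): 32239 mod 30039 = 2200, so (32239/30039) = (2200/30039)
factor out 2^3: 2200 = 2^3·275; with 30039 mod 8 = 7, (2/30039) = +1; sign now +1; continue with (275/30039)
flip (275/30039) -> (30039/275): both odd, 275 mod 4 = 3, 30039 mod 4 = 3, so the flip contributes -1; sign now -1
(30039/275): 30039 mod 275 = 64, so (30039/275) = (64/275)
factor out 2^6: 64 = 2^6·1; with 275 mod 8 = 3, (2/275) = -1; sign now -1; continue with (1/275)
reached (1/275) = 1, so the symbol is -1

-1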